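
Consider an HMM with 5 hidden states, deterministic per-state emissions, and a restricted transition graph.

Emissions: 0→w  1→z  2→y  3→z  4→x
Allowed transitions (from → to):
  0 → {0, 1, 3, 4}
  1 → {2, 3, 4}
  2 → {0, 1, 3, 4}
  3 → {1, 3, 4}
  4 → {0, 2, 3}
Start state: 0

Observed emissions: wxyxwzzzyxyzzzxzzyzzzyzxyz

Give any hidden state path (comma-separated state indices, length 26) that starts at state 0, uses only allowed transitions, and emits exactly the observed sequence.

  0: obs=w cand={0} pick 0 [start]
  1: obs=x cand={4} pick 4 [0->4 ok]
  2: obs=y cand={2} pick 2 [4->2 ok]
  3: obs=x cand={4} pick 4 [2->4 ok]
  4: obs=w cand={0} pick 0 [4->0 ok]
  5: obs=z cand={1,3} pick 3 [0->3 ok]
  6: obs=z cand={1,3} pick 3 [3->3 ok]
  7: obs=z cand={1,3} pick 1 [3->1 ok]
  8: obs=y cand={2} pick 2 [1->2 ok]
  9: obs=x cand={4} pick 4 [2->4 ok]
  10: obs=y cand={2} pick 2 [4->2 ok]
  11: obs=z cand={1,3} pick 1 [2->1 ok]
  12: obs=z cand={1,3} pick 3 [1->3 ok]
  13: obs=z cand={1,3} pick 1 [3->1 ok]
  14: obs=x cand={4} pick 4 [1->4 ok]
  15: obs=z cand={1,3} pick 3 [4->3 ok]
  16: obs=z cand={1,3} pick 1 [3->1 ok]
  17: obs=y cand={2} pick 2 [1->2 ok]
  18: obs=z cand={1,3} pick 1 [2->1 ok]
  19: obs=z cand={1,3} pick 3 [1->3 ok]
  20: obs=z cand={1,3} pick 1 [3->1 ok]
  21: obs=y cand={2} pick 2 [1->2 ok]
  22: obs=z cand={1,3} pick 3 [2->3 ok]
  23: obs=x cand={4} pick 4 [3->4 ok]
  24: obs=y cand={2} pick 2 [4->2 ok]
  25: obs=z cand={1,3} pick 3 [2->3 ok]

0,4,2,4,0,3,3,1,2,4,2,1,3,1,4,3,1,2,1,3,1,2,3,4,2,3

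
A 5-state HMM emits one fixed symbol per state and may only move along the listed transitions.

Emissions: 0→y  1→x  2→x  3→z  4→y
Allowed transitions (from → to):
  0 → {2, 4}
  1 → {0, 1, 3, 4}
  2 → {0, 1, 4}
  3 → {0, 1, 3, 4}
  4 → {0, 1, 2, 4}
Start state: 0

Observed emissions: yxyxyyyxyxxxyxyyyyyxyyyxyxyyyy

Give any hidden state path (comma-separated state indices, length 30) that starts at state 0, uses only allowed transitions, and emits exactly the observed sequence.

0,2,4,1,0,4,0,2,0,2,1,1,4,2,4,4,0,4,4,2,4,0,4,1,4,2,4,4,4,0

  [0] y  {0,4}  => 0  start
  [1] x  {1,2}  => 2  0->2 ok
  [2] y  {0,4}  => 4  2->4 ok
  [3] x  {1,2}  => 1  4->1 ok
  [4] y  {0,4}  => 0  1->0 ok
  [5] y  {0,4}  => 4  0->4 ok
  [6] y  {0,4}  => 0  4->0 ok
  [7] x  {1,2}  => 2  0->2 ok
  [8] y  {0,4}  => 0  2->0 ok
  [9] x  {1,2}  => 2  0->2 ok
  [10] x  {1,2}  => 1  2->1 ok
  [11] x  {1,2}  => 1  1->1 ok
  [12] y  {0,4}  => 4  1->4 ok
  [13] x  {1,2}  => 2  4->2 ok
  [14] y  {0,4}  => 4  2->4 ok
  [15] y  {0,4}  => 4  4->4 ok
  [16] y  {0,4}  => 0  4->0 ok
  [17] y  {0,4}  => 4  0->4 ok
  [18] y  {0,4}  => 4  4->4 ok
  [19] x  {1,2}  => 2  4->2 ok
  [20] y  {0,4}  => 4  2->4 ok
  [21] y  {0,4}  => 0  4->0 ok
  [22] y  {0,4}  => 4  0->4 ok
  [23] x  {1,2}  => 1  4->1 ok
  [24] y  {0,4}  => 4  1->4 ok
  [25] x  {1,2}  => 2  4->2 ok
  [26] y  {0,4}  => 4  2->4 ok
  [27] y  {0,4}  => 4  4->4 ok
  [28] y  {0,4}  => 4  4->4 ok
  [29] y  {0,4}  => 0  4->0 ok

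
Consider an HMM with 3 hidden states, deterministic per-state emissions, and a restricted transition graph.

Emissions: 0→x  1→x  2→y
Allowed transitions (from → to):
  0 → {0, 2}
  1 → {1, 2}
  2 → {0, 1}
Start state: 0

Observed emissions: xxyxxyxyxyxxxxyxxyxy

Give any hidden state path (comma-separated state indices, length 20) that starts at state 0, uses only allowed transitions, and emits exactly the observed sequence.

  0: obs=x cand={0,1} pick 0 [start]
  1: obs=x cand={0,1} pick 0 [0->0 ok]
  2: obs=y cand={2} pick 2 [0->2 ok]
  3: obs=x cand={0,1} pick 0 [2->0 ok]
  4: obs=x cand={0,1} pick 0 [0->0 ok]
  5: obs=y cand={2} pick 2 [0->2 ok]
  6: obs=x cand={0,1} pick 0 [2->0 ok]
  7: obs=y cand={2} pick 2 [0->2 ok]
  8: obs=x cand={0,1} pick 1 [2->1 ok]
  9: obs=y cand={2} pick 2 [1->2 ok]
  10: obs=x cand={0,1} pick 1 [2->1 ok]
  11: obs=x cand={0,1} pick 1 [1->1 ok]
  12: obs=x cand={0,1} pick 1 [1->1 ok]
  13: obs=x cand={0,1} pick 1 [1->1 ok]
  14: obs=y cand={2} pick 2 [1->2 ok]
  15: obs=x cand={0,1} pick 0 [2->0 ok]
  16: obs=x cand={0,1} pick 0 [0->0 ok]
  17: obs=y cand={2} pick 2 [0->2 ok]
  18: obs=x cand={0,1} pick 1 [2->1 ok]
  19: obs=y cand={2} pick 2 [1->2 ok]

0,0,2,0,0,2,0,2,1,2,1,1,1,1,2,0,0,2,1,2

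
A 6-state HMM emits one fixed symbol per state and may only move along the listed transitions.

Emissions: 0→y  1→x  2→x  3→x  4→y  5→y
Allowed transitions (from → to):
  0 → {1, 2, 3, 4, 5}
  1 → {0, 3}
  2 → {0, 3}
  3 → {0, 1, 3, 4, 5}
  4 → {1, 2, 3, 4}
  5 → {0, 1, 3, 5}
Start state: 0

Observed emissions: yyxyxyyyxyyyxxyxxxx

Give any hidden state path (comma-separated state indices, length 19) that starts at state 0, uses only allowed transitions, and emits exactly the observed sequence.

0,5,1,0,1,0,4,4,3,5,5,0,2,3,5,1,3,3,3

  pos 0: y in {0,4,5}, choose 0; start
  pos 1: y in {0,4,5}, choose 5; 0->5 ok
  pos 2: x in {1,2,3}, choose 1; 5->1 ok
  pos 3: y in {0,4,5}, choose 0; 1->0 ok
  pos 4: x in {1,2,3}, choose 1; 0->1 ok
  pos 5: y in {0,4,5}, choose 0; 1->0 ok
  pos 6: y in {0,4,5}, choose 4; 0->4 ok
  pos 7: y in {0,4,5}, choose 4; 4->4 ok
  pos 8: x in {1,2,3}, choose 3; 4->3 ok
  pos 9: y in {0,4,5}, choose 5; 3->5 ok
  pos 10: y in {0,4,5}, choose 5; 5->5 ok
  pos 11: y in {0,4,5}, choose 0; 5->0 ok
  pos 12: x in {1,2,3}, choose 2; 0->2 ok
  pos 13: x in {1,2,3}, choose 3; 2->3 ok
  pos 14: y in {0,4,5}, choose 5; 3->5 ok
  pos 15: x in {1,2,3}, choose 1; 5->1 ok
  pos 16: x in {1,2,3}, choose 3; 1->3 ok
  pos 17: x in {1,2,3}, choose 3; 3->3 ok
  pos 18: x in {1,2,3}, choose 3; 3->3 ok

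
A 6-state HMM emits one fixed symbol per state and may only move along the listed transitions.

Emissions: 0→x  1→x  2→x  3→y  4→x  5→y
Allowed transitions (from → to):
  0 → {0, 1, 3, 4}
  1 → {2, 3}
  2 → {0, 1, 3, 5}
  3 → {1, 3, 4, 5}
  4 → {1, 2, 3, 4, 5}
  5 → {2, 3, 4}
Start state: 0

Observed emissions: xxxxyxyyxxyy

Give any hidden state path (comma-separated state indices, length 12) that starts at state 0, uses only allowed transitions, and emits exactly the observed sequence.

0,4,2,1,3,4,5,3,1,2,3,3

  [0] x  {0,1,2,4}  => 0  start
  [1] x  {0,1,2,4}  => 4  0->4 ok
  [2] x  {0,1,2,4}  => 2  4->2 ok
  [3] x  {0,1,2,4}  => 1  2->1 ok
  [4] y  {3,5}  => 3  1->3 ok
  [5] x  {0,1,2,4}  => 4  3->4 ok
  [6] y  {3,5}  => 5  4->5 ok
  [7] y  {3,5}  => 3  5->3 ok
  [8] x  {0,1,2,4}  => 1  3->1 ok
  [9] x  {0,1,2,4}  => 2  1->2 ok
  [10] y  {3,5}  => 3  2->3 ok
  [11] y  {3,5}  => 3  3->3 ok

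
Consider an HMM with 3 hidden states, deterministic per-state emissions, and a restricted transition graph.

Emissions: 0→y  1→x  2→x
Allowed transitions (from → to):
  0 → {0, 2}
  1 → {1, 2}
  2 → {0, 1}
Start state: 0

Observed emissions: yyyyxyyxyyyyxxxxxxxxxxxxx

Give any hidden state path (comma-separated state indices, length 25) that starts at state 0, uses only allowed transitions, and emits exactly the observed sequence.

0,0,0,0,2,0,0,2,0,0,0,0,2,1,2,1,1,1,1,1,2,1,1,2,1

  0: obs=y cand={0} pick 0 [start]
  1: obs=y cand={0} pick 0 [0->0 ok]
  2: obs=y cand={0} pick 0 [0->0 ok]
  3: obs=y cand={0} pick 0 [0->0 ok]
  4: obs=x cand={1,2} pick 2 [0->2 ok]
  5: obs=y cand={0} pick 0 [2->0 ok]
  6: obs=y cand={0} pick 0 [0->0 ok]
  7: obs=x cand={1,2} pick 2 [0->2 ok]
  8: obs=y cand={0} pick 0 [2->0 ok]
  9: obs=y cand={0} pick 0 [0->0 ok]
  10: obs=y cand={0} pick 0 [0->0 ok]
  11: obs=y cand={0} pick 0 [0->0 ok]
  12: obs=x cand={1,2} pick 2 [0->2 ok]
  13: obs=x cand={1,2} pick 1 [2->1 ok]
  14: obs=x cand={1,2} pick 2 [1->2 ok]
  15: obs=x cand={1,2} pick 1 [2->1 ok]
  16: obs=x cand={1,2} pick 1 [1->1 ok]
  17: obs=x cand={1,2} pick 1 [1->1 ok]
  18: obs=x cand={1,2} pick 1 [1->1 ok]
  19: obs=x cand={1,2} pick 1 [1->1 ok]
  20: obs=x cand={1,2} pick 2 [1->2 ok]
  21: obs=x cand={1,2} pick 1 [2->1 ok]
  22: obs=x cand={1,2} pick 1 [1->1 ok]
  23: obs=x cand={1,2} pick 2 [1->2 ok]
  24: obs=x cand={1,2} pick 1 [2->1 ok]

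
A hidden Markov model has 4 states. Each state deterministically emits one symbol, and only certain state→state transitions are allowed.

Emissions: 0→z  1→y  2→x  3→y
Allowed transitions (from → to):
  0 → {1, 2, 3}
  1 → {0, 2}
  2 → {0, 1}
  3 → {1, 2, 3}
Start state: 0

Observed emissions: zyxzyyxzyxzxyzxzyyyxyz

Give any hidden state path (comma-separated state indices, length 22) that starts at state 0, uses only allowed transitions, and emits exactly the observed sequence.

  [0] z  {0}  => 0  start
  [1] y  {1,3}  => 3  0->3 ok
  [2] x  {2}  => 2  3->2 ok
  [3] z  {0}  => 0  2->0 ok
  [4] y  {1,3}  => 3  0->3 ok
  [5] y  {1,3}  => 3  3->3 ok
  [6] x  {2}  => 2  3->2 ok
  [7] z  {0}  => 0  2->0 ok
  [8] y  {1,3}  => 1  0->1 ok
  [9] x  {2}  => 2  1->2 ok
  [10] z  {0}  => 0  2->0 ok
  [11] x  {2}  => 2  0->2 ok
  [12] y  {1,3}  => 1  2->1 ok
  [13] z  {0}  => 0  1->0 ok
  [14] x  {2}  => 2  0->2 ok
  [15] z  {0}  => 0  2->0 ok
  [16] y  {1,3}  => 3  0->3 ok
  [17] y  {1,3}  => 3  3->3 ok
  [18] y  {1,3}  => 1  3->1 ok
  [19] x  {2}  => 2  1->2 ok
  [20] y  {1,3}  => 1  2->1 ok
  [21] z  {0}  => 0  1->0 ok

0,3,2,0,3,3,2,0,1,2,0,2,1,0,2,0,3,3,1,2,1,0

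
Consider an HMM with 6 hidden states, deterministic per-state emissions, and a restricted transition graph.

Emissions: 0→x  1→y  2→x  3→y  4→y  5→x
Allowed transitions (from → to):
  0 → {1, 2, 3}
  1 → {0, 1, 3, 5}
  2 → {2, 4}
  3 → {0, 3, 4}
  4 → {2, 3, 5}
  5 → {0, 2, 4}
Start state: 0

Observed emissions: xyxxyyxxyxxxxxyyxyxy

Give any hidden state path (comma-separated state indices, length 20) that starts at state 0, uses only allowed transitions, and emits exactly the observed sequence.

  0: obs=x cand={0,2,5} pick 0 [start]
  1: obs=y cand={1,3,4} pick 1 [0->1 ok]
  2: obs=x cand={0,2,5} pick 5 [1->5 ok]
  3: obs=x cand={0,2,5} pick 0 [5->0 ok]
  4: obs=y cand={1,3,4} pick 1 [0->1 ok]
  5: obs=y cand={1,3,4} pick 1 [1->1 ok]
  6: obs=x cand={0,2,5} pick 0 [1->0 ok]
  7: obs=x cand={0,2,5} pick 2 [0->2 ok]
  8: obs=y cand={1,3,4} pick 4 [2->4 ok]
  9: obs=x cand={0,2,5} pick 5 [4->5 ok]
  10: obs=x cand={0,2,5} pick 2 [5->2 ok]
  11: obs=x cand={0,2,5} pick 2 [2->2 ok]
  12: obs=x cand={0,2,5} pick 2 [2->2 ok]
  13: obs=x cand={0,2,5} pick 2 [2->2 ok]
  14: obs=y cand={1,3,4} pick 4 [2->4 ok]
  15: obs=y cand={1,3,4} pick 3 [4->3 ok]
  16: obs=x cand={0,2,5} pick 0 [3->0 ok]
  17: obs=y cand={1,3,4} pick 1 [0->1 ok]
  18: obs=x cand={0,2,5} pick 0 [1->0 ok]
  19: obs=y cand={1,3,4} pick 3 [0->3 ok]

0,1,5,0,1,1,0,2,4,5,2,2,2,2,4,3,0,1,0,3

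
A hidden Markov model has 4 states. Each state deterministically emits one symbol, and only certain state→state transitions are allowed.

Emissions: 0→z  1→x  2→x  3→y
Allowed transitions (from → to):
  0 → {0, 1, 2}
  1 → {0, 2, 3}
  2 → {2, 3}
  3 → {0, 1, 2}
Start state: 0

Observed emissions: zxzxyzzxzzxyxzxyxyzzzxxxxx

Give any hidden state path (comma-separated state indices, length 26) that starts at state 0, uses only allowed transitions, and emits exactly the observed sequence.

0,1,0,1,3,0,0,1,0,0,2,3,1,0,1,3,1,3,0,0,0,1,2,2,2,2

  0: obs=z cand={0} pick 0 [start]
  1: obs=x cand={1,2} pick 1 [0->1 ok]
  2: obs=z cand={0} pick 0 [1->0 ok]
  3: obs=x cand={1,2} pick 1 [0->1 ok]
  4: obs=y cand={3} pick 3 [1->3 ok]
  5: obs=z cand={0} pick 0 [3->0 ok]
  6: obs=z cand={0} pick 0 [0->0 ok]
  7: obs=x cand={1,2} pick 1 [0->1 ok]
  8: obs=z cand={0} pick 0 [1->0 ok]
  9: obs=z cand={0} pick 0 [0->0 ok]
  10: obs=x cand={1,2} pick 2 [0->2 ok]
  11: obs=y cand={3} pick 3 [2->3 ok]
  12: obs=x cand={1,2} pick 1 [3->1 ok]
  13: obs=z cand={0} pick 0 [1->0 ok]
  14: obs=x cand={1,2} pick 1 [0->1 ok]
  15: obs=y cand={3} pick 3 [1->3 ok]
  16: obs=x cand={1,2} pick 1 [3->1 ok]
  17: obs=y cand={3} pick 3 [1->3 ok]
  18: obs=z cand={0} pick 0 [3->0 ok]
  19: obs=z cand={0} pick 0 [0->0 ok]
  20: obs=z cand={0} pick 0 [0->0 ok]
  21: obs=x cand={1,2} pick 1 [0->1 ok]
  22: obs=x cand={1,2} pick 2 [1->2 ok]
  23: obs=x cand={1,2} pick 2 [2->2 ok]
  24: obs=x cand={1,2} pick 2 [2->2 ok]
  25: obs=x cand={1,2} pick 2 [2->2 ok]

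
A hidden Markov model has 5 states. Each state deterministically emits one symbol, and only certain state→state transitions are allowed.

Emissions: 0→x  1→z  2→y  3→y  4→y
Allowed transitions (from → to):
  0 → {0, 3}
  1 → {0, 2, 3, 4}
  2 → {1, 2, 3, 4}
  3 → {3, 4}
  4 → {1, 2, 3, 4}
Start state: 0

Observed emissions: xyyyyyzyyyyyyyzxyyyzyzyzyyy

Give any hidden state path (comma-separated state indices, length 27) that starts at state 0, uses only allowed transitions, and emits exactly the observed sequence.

  pos 0: x in {0}, choose 0; start
  pos 1: y in {2,3,4}, choose 3; 0->3 ok
  pos 2: y in {2,3,4}, choose 3; 3->3 ok
  pos 3: y in {2,3,4}, choose 4; 3->4 ok
  pos 4: y in {2,3,4}, choose 2; 4->2 ok
  pos 5: y in {2,3,4}, choose 2; 2->2 ok
  pos 6: z in {1}, choose 1; 2->1 ok
  pos 7: y in {2,3,4}, choose 4; 1->4 ok
  pos 8: y in {2,3,4}, choose 4; 4->4 ok
  pos 9: y in {2,3,4}, choose 4; 4->4 ok
  pos 10: y in {2,3,4}, choose 2; 4->2 ok
  pos 11: y in {2,3,4}, choose 3; 2->3 ok
  pos 12: y in {2,3,4}, choose 4; 3->4 ok
  pos 13: y in {2,3,4}, choose 2; 4->2 ok
  pos 14: z in {1}, choose 1; 2->1 ok
  pos 15: x in {0}, choose 0; 1->0 ok
  pos 16: y in {2,3,4}, choose 3; 0->3 ok
  pos 17: y in {2,3,4}, choose 4; 3->4 ok
  pos 18: y in {2,3,4}, choose 2; 4->2 ok
  pos 19: z in {1}, choose 1; 2->1 ok
  pos 20: y in {2,3,4}, choose 4; 1->4 ok
  pos 21: z in {1}, choose 1; 4->1 ok
  pos 22: y in {2,3,4}, choose 4; 1->4 ok
  pos 23: z in {1}, choose 1; 4->1 ok
  pos 24: y in {2,3,4}, choose 2; 1->2 ok
  pos 25: y in {2,3,4}, choose 3; 2->3 ok
  pos 26: y in {2,3,4}, choose 3; 3->3 ok

0,3,3,4,2,2,1,4,4,4,2,3,4,2,1,0,3,4,2,1,4,1,4,1,2,3,3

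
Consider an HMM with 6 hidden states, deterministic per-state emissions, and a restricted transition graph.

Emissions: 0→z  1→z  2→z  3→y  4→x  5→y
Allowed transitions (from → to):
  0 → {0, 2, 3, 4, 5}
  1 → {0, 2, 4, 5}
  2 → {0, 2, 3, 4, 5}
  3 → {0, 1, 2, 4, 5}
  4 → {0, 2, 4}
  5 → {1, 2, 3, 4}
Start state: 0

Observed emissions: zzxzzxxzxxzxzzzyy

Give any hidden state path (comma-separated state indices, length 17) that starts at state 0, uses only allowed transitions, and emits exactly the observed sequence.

0,2,4,2,0,4,4,2,4,4,2,4,2,2,0,3,5

  pos 0: z in {0,1,2}, choose 0; start
  pos 1: z in {0,1,2}, choose 2; 0->2 ok
  pos 2: x in {4}, choose 4; 2->4 ok
  pos 3: z in {0,1,2}, choose 2; 4->2 ok
  pos 4: z in {0,1,2}, choose 0; 2->0 ok
  pos 5: x in {4}, choose 4; 0->4 ok
  pos 6: x in {4}, choose 4; 4->4 ok
  pos 7: z in {0,1,2}, choose 2; 4->2 ok
  pos 8: x in {4}, choose 4; 2->4 ok
  pos 9: x in {4}, choose 4; 4->4 ok
  pos 10: z in {0,1,2}, choose 2; 4->2 ok
  pos 11: x in {4}, choose 4; 2->4 ok
  pos 12: z in {0,1,2}, choose 2; 4->2 ok
  pos 13: z in {0,1,2}, choose 2; 2->2 ok
  pos 14: z in {0,1,2}, choose 0; 2->0 ok
  pos 15: y in {3,5}, choose 3; 0->3 ok
  pos 16: y in {3,5}, choose 5; 3->5 ok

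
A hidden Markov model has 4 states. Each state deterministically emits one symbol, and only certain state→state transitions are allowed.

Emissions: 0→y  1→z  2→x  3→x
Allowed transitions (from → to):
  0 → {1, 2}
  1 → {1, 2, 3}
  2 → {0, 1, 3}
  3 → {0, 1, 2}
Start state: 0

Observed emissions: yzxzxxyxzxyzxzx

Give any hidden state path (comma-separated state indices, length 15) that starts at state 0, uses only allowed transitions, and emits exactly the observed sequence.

0,1,3,1,3,2,0,2,1,2,0,1,2,1,3

  pos 0: y in {0}, choose 0; start
  pos 1: z in {1}, choose 1; 0->1 ok
  pos 2: x in {2,3}, choose 3; 1->3 ok
  pos 3: z in {1}, choose 1; 3->1 ok
  pos 4: x in {2,3}, choose 3; 1->3 ok
  pos 5: x in {2,3}, choose 2; 3->2 ok
  pos 6: y in {0}, choose 0; 2->0 ok
  pos 7: x in {2,3}, choose 2; 0->2 ok
  pos 8: z in {1}, choose 1; 2->1 ok
  pos 9: x in {2,3}, choose 2; 1->2 ok
  pos 10: y in {0}, choose 0; 2->0 ok
  pos 11: z in {1}, choose 1; 0->1 ok
  pos 12: x in {2,3}, choose 2; 1->2 ok
  pos 13: z in {1}, choose 1; 2->1 ok
  pos 14: x in {2,3}, choose 3; 1->3 ok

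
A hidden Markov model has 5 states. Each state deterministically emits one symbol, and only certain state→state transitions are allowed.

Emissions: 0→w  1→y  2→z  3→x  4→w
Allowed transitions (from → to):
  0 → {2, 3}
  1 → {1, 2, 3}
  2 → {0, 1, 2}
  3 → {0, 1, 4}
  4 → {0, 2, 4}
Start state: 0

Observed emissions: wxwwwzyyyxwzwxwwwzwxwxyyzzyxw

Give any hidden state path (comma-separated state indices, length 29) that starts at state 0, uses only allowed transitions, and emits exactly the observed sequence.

0,3,4,4,0,2,1,1,1,3,0,2,0,3,4,4,4,2,0,3,0,3,1,1,2,2,1,3,4

  0: obs=w cand={0,4} pick 0 [start]
  1: obs=x cand={3} pick 3 [0->3 ok]
  2: obs=w cand={0,4} pick 4 [3->4 ok]
  3: obs=w cand={0,4} pick 4 [4->4 ok]
  4: obs=w cand={0,4} pick 0 [4->0 ok]
  5: obs=z cand={2} pick 2 [0->2 ok]
  6: obs=y cand={1} pick 1 [2->1 ok]
  7: obs=y cand={1} pick 1 [1->1 ok]
  8: obs=y cand={1} pick 1 [1->1 ok]
  9: obs=x cand={3} pick 3 [1->3 ok]
  10: obs=w cand={0,4} pick 0 [3->0 ok]
  11: obs=z cand={2} pick 2 [0->2 ok]
  12: obs=w cand={0,4} pick 0 [2->0 ok]
  13: obs=x cand={3} pick 3 [0->3 ok]
  14: obs=w cand={0,4} pick 4 [3->4 ok]
  15: obs=w cand={0,4} pick 4 [4->4 ok]
  16: obs=w cand={0,4} pick 4 [4->4 ok]
  17: obs=z cand={2} pick 2 [4->2 ok]
  18: obs=w cand={0,4} pick 0 [2->0 ok]
  19: obs=x cand={3} pick 3 [0->3 ok]
  20: obs=w cand={0,4} pick 0 [3->0 ok]
  21: obs=x cand={3} pick 3 [0->3 ok]
  22: obs=y cand={1} pick 1 [3->1 ok]
  23: obs=y cand={1} pick 1 [1->1 ok]
  24: obs=z cand={2} pick 2 [1->2 ok]
  25: obs=z cand={2} pick 2 [2->2 ok]
  26: obs=y cand={1} pick 1 [2->1 ok]
  27: obs=x cand={3} pick 3 [1->3 ok]
  28: obs=w cand={0,4} pick 4 [3->4 ok]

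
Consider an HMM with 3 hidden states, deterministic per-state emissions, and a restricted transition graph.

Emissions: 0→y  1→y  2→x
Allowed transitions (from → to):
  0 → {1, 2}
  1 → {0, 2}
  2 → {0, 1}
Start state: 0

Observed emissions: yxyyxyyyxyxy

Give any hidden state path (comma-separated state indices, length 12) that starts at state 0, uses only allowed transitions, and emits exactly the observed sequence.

  pos 0: y in {0,1}, choose 0; start
  pos 1: x in {2}, choose 2; 0->2 ok
  pos 2: y in {0,1}, choose 1; 2->1 ok
  pos 3: y in {0,1}, choose 0; 1->0 ok
  pos 4: x in {2}, choose 2; 0->2 ok
  pos 5: y in {0,1}, choose 0; 2->0 ok
  pos 6: y in {0,1}, choose 1; 0->1 ok
  pos 7: y in {0,1}, choose 0; 1->0 ok
  pos 8: x in {2}, choose 2; 0->2 ok
  pos 9: y in {0,1}, choose 1; 2->1 ok
  pos 10: x in {2}, choose 2; 1->2 ok
  pos 11: y in {0,1}, choose 1; 2->1 ok

0,2,1,0,2,0,1,0,2,1,2,1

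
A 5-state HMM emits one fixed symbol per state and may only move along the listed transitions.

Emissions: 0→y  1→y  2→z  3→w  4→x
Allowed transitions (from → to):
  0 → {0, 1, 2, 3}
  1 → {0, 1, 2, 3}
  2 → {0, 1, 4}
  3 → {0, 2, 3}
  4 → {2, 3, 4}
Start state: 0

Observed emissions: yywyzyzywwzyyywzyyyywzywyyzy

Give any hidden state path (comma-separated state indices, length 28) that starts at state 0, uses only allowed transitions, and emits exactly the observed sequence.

0,0,3,0,2,1,2,0,3,3,2,0,1,1,3,2,1,0,0,0,3,2,0,3,0,0,2,0

  pos 0: y in {0,1}, choose 0; start
  pos 1: y in {0,1}, choose 0; 0->0 ok
  pos 2: w in {3}, choose 3; 0->3 ok
  pos 3: y in {0,1}, choose 0; 3->0 ok
  pos 4: z in {2}, choose 2; 0->2 ok
  pos 5: y in {0,1}, choose 1; 2->1 ok
  pos 6: z in {2}, choose 2; 1->2 ok
  pos 7: y in {0,1}, choose 0; 2->0 ok
  pos 8: w in {3}, choose 3; 0->3 ok
  pos 9: w in {3}, choose 3; 3->3 ok
  pos 10: z in {2}, choose 2; 3->2 ok
  pos 11: y in {0,1}, choose 0; 2->0 ok
  pos 12: y in {0,1}, choose 1; 0->1 ok
  pos 13: y in {0,1}, choose 1; 1->1 ok
  pos 14: w in {3}, choose 3; 1->3 ok
  pos 15: z in {2}, choose 2; 3->2 ok
  pos 16: y in {0,1}, choose 1; 2->1 ok
  pos 17: y in {0,1}, choose 0; 1->0 ok
  pos 18: y in {0,1}, choose 0; 0->0 ok
  pos 19: y in {0,1}, choose 0; 0->0 ok
  pos 20: w in {3}, choose 3; 0->3 ok
  pos 21: z in {2}, choose 2; 3->2 ok
  pos 22: y in {0,1}, choose 0; 2->0 ok
  pos 23: w in {3}, choose 3; 0->3 ok
  pos 24: y in {0,1}, choose 0; 3->0 ok
  pos 25: y in {0,1}, choose 0; 0->0 ok
  pos 26: z in {2}, choose 2; 0->2 ok
  pos 27: y in {0,1}, choose 0; 2->0 ok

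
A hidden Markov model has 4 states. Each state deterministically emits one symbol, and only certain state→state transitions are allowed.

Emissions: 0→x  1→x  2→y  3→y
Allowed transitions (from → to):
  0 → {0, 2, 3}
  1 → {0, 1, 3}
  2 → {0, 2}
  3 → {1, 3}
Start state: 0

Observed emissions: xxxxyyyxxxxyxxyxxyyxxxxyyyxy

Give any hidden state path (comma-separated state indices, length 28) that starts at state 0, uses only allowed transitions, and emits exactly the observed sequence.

  [0] x  {0,1}  => 0  start
  [1] x  {0,1}  => 0  0->0 ok
  [2] x  {0,1}  => 0  0->0 ok
  [3] x  {0,1}  => 0  0->0 ok
  [4] y  {2,3}  => 3  0->3 ok
  [5] y  {2,3}  => 3  3->3 ok
  [6] y  {2,3}  => 3  3->3 ok
  [7] x  {0,1}  => 1  3->1 ok
  [8] x  {0,1}  => 1  1->1 ok
  [9] x  {0,1}  => 0  1->0 ok
  [10] x  {0,1}  => 0  0->0 ok
  [11] y  {2,3}  => 3  0->3 ok
  [12] x  {0,1}  => 1  3->1 ok
  [13] x  {0,1}  => 1  1->1 ok
  [14] y  {2,3}  => 3  1->3 ok
  [15] x  {0,1}  => 1  3->1 ok
  [16] x  {0,1}  => 1  1->1 ok
  [17] y  {2,3}  => 3  1->3 ok
  [18] y  {2,3}  => 3  3->3 ok
  [19] x  {0,1}  => 1  3->1 ok
  [20] x  {0,1}  => 1  1->1 ok
  [21] x  {0,1}  => 0  1->0 ok
  [22] x  {0,1}  => 0  0->0 ok
  [23] y  {2,3}  => 2  0->2 ok
  [24] y  {2,3}  => 2  2->2 ok
  [25] y  {2,3}  => 2  2->2 ok
  [26] x  {0,1}  => 0  2->0 ok
  [27] y  {2,3}  => 3  0->3 ok

0,0,0,0,3,3,3,1,1,0,0,3,1,1,3,1,1,3,3,1,1,0,0,2,2,2,0,3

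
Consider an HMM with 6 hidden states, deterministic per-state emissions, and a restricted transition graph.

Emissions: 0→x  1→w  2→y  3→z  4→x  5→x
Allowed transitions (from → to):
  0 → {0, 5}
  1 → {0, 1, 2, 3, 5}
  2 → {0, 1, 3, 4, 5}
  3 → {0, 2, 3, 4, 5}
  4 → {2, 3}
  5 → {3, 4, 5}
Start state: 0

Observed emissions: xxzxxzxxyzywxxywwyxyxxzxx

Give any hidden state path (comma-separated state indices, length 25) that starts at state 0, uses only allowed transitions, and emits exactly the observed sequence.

  [0] x  {0,4,5}  => 0  start
  [1] x  {0,4,5}  => 5  0->5 ok
  [2] z  {3}  => 3  5->3 ok
  [3] x  {0,4,5}  => 0  3->0 ok
  [4] x  {0,4,5}  => 5  0->5 ok
  [5] z  {3}  => 3  5->3 ok
  [6] x  {0,4,5}  => 5  3->5 ok
  [7] x  {0,4,5}  => 4  5->4 ok
  [8] y  {2}  => 2  4->2 ok
  [9] z  {3}  => 3  2->3 ok
  [10] y  {2}  => 2  3->2 ok
  [11] w  {1}  => 1  2->1 ok
  [12] x  {0,4,5}  => 5  1->5 ok
  [13] x  {0,4,5}  => 4  5->4 ok
  [14] y  {2}  => 2  4->2 ok
  [15] w  {1}  => 1  2->1 ok
  [16] w  {1}  => 1  1->1 ok
  [17] y  {2}  => 2  1->2 ok
  [18] x  {0,4,5}  => 4  2->4 ok
  [19] y  {2}  => 2  4->2 ok
  [20] x  {0,4,5}  => 0  2->0 ok
  [21] x  {0,4,5}  => 5  0->5 ok
  [22] z  {3}  => 3  5->3 ok
  [23] x  {0,4,5}  => 0  3->0 ok
  [24] x  {0,4,5}  => 5  0->5 ok

0,5,3,0,5,3,5,4,2,3,2,1,5,4,2,1,1,2,4,2,0,5,3,0,5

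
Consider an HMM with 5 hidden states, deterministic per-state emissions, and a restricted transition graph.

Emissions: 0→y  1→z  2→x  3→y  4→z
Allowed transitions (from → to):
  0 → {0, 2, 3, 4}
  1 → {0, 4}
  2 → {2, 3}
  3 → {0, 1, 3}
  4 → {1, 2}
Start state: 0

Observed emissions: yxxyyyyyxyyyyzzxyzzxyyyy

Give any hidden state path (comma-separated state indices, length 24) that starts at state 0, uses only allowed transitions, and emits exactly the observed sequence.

0,2,2,3,3,3,0,0,2,3,3,0,3,1,4,2,3,1,4,2,3,3,0,3

  pos 0: y in {0,3}, choose 0; start
  pos 1: x in {2}, choose 2; 0->2 ok
  pos 2: x in {2}, choose 2; 2->2 ok
  pos 3: y in {0,3}, choose 3; 2->3 ok
  pos 4: y in {0,3}, choose 3; 3->3 ok
  pos 5: y in {0,3}, choose 3; 3->3 ok
  pos 6: y in {0,3}, choose 0; 3->0 ok
  pos 7: y in {0,3}, choose 0; 0->0 ok
  pos 8: x in {2}, choose 2; 0->2 ok
  pos 9: y in {0,3}, choose 3; 2->3 ok
  pos 10: y in {0,3}, choose 3; 3->3 ok
  pos 11: y in {0,3}, choose 0; 3->0 ok
  pos 12: y in {0,3}, choose 3; 0->3 ok
  pos 13: z in {1,4}, choose 1; 3->1 ok
  pos 14: z in {1,4}, choose 4; 1->4 ok
  pos 15: x in {2}, choose 2; 4->2 ok
  pos 16: y in {0,3}, choose 3; 2->3 ok
  pos 17: z in {1,4}, choose 1; 3->1 ok
  pos 18: z in {1,4}, choose 4; 1->4 ok
  pos 19: x in {2}, choose 2; 4->2 ok
  pos 20: y in {0,3}, choose 3; 2->3 ok
  pos 21: y in {0,3}, choose 3; 3->3 ok
  pos 22: y in {0,3}, choose 0; 3->0 ok
  pos 23: y in {0,3}, choose 3; 0->3 ok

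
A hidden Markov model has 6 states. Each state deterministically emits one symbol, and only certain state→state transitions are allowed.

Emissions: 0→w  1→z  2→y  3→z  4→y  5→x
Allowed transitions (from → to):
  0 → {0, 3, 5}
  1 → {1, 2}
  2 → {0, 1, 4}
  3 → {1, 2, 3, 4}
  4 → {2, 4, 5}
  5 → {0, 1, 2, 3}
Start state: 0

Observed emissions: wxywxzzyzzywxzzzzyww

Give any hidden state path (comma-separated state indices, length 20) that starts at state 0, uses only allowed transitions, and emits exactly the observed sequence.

  0: obs=w cand={0} pick 0 [start]
  1: obs=x cand={5} pick 5 [0->5 ok]
  2: obs=y cand={2,4} pick 2 [5->2 ok]
  3: obs=w cand={0} pick 0 [2->0 ok]
  4: obs=x cand={5} pick 5 [0->5 ok]
  5: obs=z cand={1,3} pick 3 [5->3 ok]
  6: obs=z cand={1,3} pick 3 [3->3 ok]
  7: obs=y cand={2,4} pick 2 [3->2 ok]
  8: obs=z cand={1,3} pick 1 [2->1 ok]
  9: obs=z cand={1,3} pick 1 [1->1 ok]
  10: obs=y cand={2,4} pick 2 [1->2 ok]
  11: obs=w cand={0} pick 0 [2->0 ok]
  12: obs=x cand={5} pick 5 [0->5 ok]
  13: obs=z cand={1,3} pick 3 [5->3 ok]
  14: obs=z cand={1,3} pick 3 [3->3 ok]
  15: obs=z cand={1,3} pick 1 [3->1 ok]
  16: obs=z cand={1,3} pick 1 [1->1 ok]
  17: obs=y cand={2,4} pick 2 [1->2 ok]
  18: obs=w cand={0} pick 0 [2->0 ok]
  19: obs=w cand={0} pick 0 [0->0 ok]

0,5,2,0,5,3,3,2,1,1,2,0,5,3,3,1,1,2,0,0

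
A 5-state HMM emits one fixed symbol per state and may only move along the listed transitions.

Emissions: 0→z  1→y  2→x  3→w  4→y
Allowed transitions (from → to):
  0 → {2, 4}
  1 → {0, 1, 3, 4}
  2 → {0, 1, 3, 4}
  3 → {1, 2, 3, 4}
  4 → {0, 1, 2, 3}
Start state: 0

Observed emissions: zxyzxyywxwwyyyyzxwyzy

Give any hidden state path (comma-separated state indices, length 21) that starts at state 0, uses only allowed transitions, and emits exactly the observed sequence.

0,2,1,0,2,1,1,3,2,3,3,1,4,1,1,0,2,3,1,0,4

  t0 'z' -> {0}, take 0 (start)
  t1 'x' -> {2}, take 2 (0->2 ok)
  t2 'y' -> {1,4}, take 1 (2->1 ok)
  t3 'z' -> {0}, take 0 (1->0 ok)
  t4 'x' -> {2}, take 2 (0->2 ok)
  t5 'y' -> {1,4}, take 1 (2->1 ok)
  t6 'y' -> {1,4}, take 1 (1->1 ok)
  t7 'w' -> {3}, take 3 (1->3 ok)
  t8 'x' -> {2}, take 2 (3->2 ok)
  t9 'w' -> {3}, take 3 (2->3 ok)
  t10 'w' -> {3}, take 3 (3->3 ok)
  t11 'y' -> {1,4}, take 1 (3->1 ok)
  t12 'y' -> {1,4}, take 4 (1->4 ok)
  t13 'y' -> {1,4}, take 1 (4->1 ok)
  t14 'y' -> {1,4}, take 1 (1->1 ok)
  t15 'z' -> {0}, take 0 (1->0 ok)
  t16 'x' -> {2}, take 2 (0->2 ok)
  t17 'w' -> {3}, take 3 (2->3 ok)
  t18 'y' -> {1,4}, take 1 (3->1 ok)
  t19 'z' -> {0}, take 0 (1->0 ok)
  t20 'y' -> {1,4}, take 4 (0->4 ok)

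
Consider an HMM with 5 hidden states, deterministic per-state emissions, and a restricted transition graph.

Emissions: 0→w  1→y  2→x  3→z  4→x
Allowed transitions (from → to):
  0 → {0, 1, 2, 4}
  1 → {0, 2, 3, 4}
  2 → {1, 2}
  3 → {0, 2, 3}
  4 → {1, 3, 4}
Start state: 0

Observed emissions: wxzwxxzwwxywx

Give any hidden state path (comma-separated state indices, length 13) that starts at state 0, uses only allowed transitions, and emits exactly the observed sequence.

0,4,3,0,4,4,3,0,0,2,1,0,2

  t0 'w' -> {0}, take 0 (start)
  t1 'x' -> {2,4}, take 4 (0->4 ok)
  t2 'z' -> {3}, take 3 (4->3 ok)
  t3 'w' -> {0}, take 0 (3->0 ok)
  t4 'x' -> {2,4}, take 4 (0->4 ok)
  t5 'x' -> {2,4}, take 4 (4->4 ok)
  t6 'z' -> {3}, take 3 (4->3 ok)
  t7 'w' -> {0}, take 0 (3->0 ok)
  t8 'w' -> {0}, take 0 (0->0 ok)
  t9 'x' -> {2,4}, take 2 (0->2 ok)
  t10 'y' -> {1}, take 1 (2->1 ok)
  t11 'w' -> {0}, take 0 (1->0 ok)
  t12 'x' -> {2,4}, take 2 (0->2 ok)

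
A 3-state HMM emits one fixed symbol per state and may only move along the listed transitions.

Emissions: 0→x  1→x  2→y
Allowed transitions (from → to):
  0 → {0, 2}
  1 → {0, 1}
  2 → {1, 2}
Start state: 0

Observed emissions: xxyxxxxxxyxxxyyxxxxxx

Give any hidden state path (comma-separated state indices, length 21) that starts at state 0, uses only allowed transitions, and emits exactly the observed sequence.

0,0,2,1,1,0,0,0,0,2,1,0,0,2,2,1,1,1,1,1,1

  [0] x  {0,1}  => 0  start
  [1] x  {0,1}  => 0  0->0 ok
  [2] y  {2}  => 2  0->2 ok
  [3] x  {0,1}  => 1  2->1 ok
  [4] x  {0,1}  => 1  1->1 ok
  [5] x  {0,1}  => 0  1->0 ok
  [6] x  {0,1}  => 0  0->0 ok
  [7] x  {0,1}  => 0  0->0 ok
  [8] x  {0,1}  => 0  0->0 ok
  [9] y  {2}  => 2  0->2 ok
  [10] x  {0,1}  => 1  2->1 ok
  [11] x  {0,1}  => 0  1->0 ok
  [12] x  {0,1}  => 0  0->0 ok
  [13] y  {2}  => 2  0->2 ok
  [14] y  {2}  => 2  2->2 ok
  [15] x  {0,1}  => 1  2->1 ok
  [16] x  {0,1}  => 1  1->1 ok
  [17] x  {0,1}  => 1  1->1 ok
  [18] x  {0,1}  => 1  1->1 ok
  [19] x  {0,1}  => 1  1->1 ok
  [20] x  {0,1}  => 1  1->1 ok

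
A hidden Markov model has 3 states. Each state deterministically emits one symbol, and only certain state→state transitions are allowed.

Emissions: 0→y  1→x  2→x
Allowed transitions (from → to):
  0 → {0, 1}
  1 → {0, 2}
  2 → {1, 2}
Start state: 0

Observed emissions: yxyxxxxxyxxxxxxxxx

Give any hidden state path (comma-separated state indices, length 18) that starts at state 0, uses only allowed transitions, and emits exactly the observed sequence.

  t0 'y' -> {0}, take 0 (start)
  t1 'x' -> {1,2}, take 1 (0->1 ok)
  t2 'y' -> {0}, take 0 (1->0 ok)
  t3 'x' -> {1,2}, take 1 (0->1 ok)
  t4 'x' -> {1,2}, take 2 (1->2 ok)
  t5 'x' -> {1,2}, take 2 (2->2 ok)
  t6 'x' -> {1,2}, take 2 (2->2 ok)
  t7 'x' -> {1,2}, take 1 (2->1 ok)
  t8 'y' -> {0}, take 0 (1->0 ok)
  t9 'x' -> {1,2}, take 1 (0->1 ok)
  t10 'x' -> {1,2}, take 2 (1->2 ok)
  t11 'x' -> {1,2}, take 2 (2->2 ok)
  t12 'x' -> {1,2}, take 1 (2->1 ok)
  t13 'x' -> {1,2}, take 2 (1->2 ok)
  t14 'x' -> {1,2}, take 2 (2->2 ok)
  t15 'x' -> {1,2}, take 1 (2->1 ok)
  t16 'x' -> {1,2}, take 2 (1->2 ok)
  t17 'x' -> {1,2}, take 1 (2->1 ok)

0,1,0,1,2,2,2,1,0,1,2,2,1,2,2,1,2,1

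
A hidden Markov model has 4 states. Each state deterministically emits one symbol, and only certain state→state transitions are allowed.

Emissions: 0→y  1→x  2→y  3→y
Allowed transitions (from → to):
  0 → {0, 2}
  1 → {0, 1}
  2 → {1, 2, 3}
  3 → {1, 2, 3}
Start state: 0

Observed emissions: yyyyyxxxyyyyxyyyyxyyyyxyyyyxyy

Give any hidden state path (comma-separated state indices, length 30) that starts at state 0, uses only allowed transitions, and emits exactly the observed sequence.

  t0 'y' -> {0,2,3}, take 0 (start)
  t1 'y' -> {0,2,3}, take 2 (0->2 ok)
  t2 'y' -> {0,2,3}, take 3 (2->3 ok)
  t3 'y' -> {0,2,3}, take 2 (3->2 ok)
  t4 'y' -> {0,2,3}, take 3 (2->3 ok)
  t5 'x' -> {1}, take 1 (3->1 ok)
  t6 'x' -> {1}, take 1 (1->1 ok)
  t7 'x' -> {1}, take 1 (1->1 ok)
  t8 'y' -> {0,2,3}, take 0 (1->0 ok)
  t9 'y' -> {0,2,3}, take 0 (0->0 ok)
  t10 'y' -> {0,2,3}, take 0 (0->0 ok)
  t11 'y' -> {0,2,3}, take 2 (0->2 ok)
  t12 'x' -> {1}, take 1 (2->1 ok)
  t13 'y' -> {0,2,3}, take 0 (1->0 ok)
  t14 'y' -> {0,2,3}, take 0 (0->0 ok)
  t15 'y' -> {0,2,3}, take 0 (0->0 ok)
  t16 'y' -> {0,2,3}, take 2 (0->2 ok)
  t17 'x' -> {1}, take 1 (2->1 ok)
  t18 'y' -> {0,2,3}, take 0 (1->0 ok)
  t19 'y' -> {0,2,3}, take 0 (0->0 ok)
  t20 'y' -> {0,2,3}, take 0 (0->0 ok)
  t21 'y' -> {0,2,3}, take 2 (0->2 ok)
  t22 'x' -> {1}, take 1 (2->1 ok)
  t23 'y' -> {0,2,3}, take 0 (1->0 ok)
  t24 'y' -> {0,2,3}, take 0 (0->0 ok)
  t25 'y' -> {0,2,3}, take 2 (0->2 ok)
  t26 'y' -> {0,2,3}, take 3 (2->3 ok)
  t27 'x' -> {1}, take 1 (3->1 ok)
  t28 'y' -> {0,2,3}, take 0 (1->0 ok)
  t29 'y' -> {0,2,3}, take 0 (0->0 ok)

0,2,3,2,3,1,1,1,0,0,0,2,1,0,0,0,2,1,0,0,0,2,1,0,0,2,3,1,0,0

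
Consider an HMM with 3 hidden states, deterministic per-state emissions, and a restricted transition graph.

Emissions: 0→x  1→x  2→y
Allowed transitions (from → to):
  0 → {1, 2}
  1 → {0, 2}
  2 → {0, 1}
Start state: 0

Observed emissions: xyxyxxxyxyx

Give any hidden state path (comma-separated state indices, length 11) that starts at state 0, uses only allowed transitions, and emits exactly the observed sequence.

0,2,1,2,0,1,0,2,0,2,1

  0: obs=x cand={0,1} pick 0 [start]
  1: obs=y cand={2} pick 2 [0->2 ok]
  2: obs=x cand={0,1} pick 1 [2->1 ok]
  3: obs=y cand={2} pick 2 [1->2 ok]
  4: obs=x cand={0,1} pick 0 [2->0 ok]
  5: obs=x cand={0,1} pick 1 [0->1 ok]
  6: obs=x cand={0,1} pick 0 [1->0 ok]
  7: obs=y cand={2} pick 2 [0->2 ok]
  8: obs=x cand={0,1} pick 0 [2->0 ok]
  9: obs=y cand={2} pick 2 [0->2 ok]
  10: obs=x cand={0,1} pick 1 [2->1 ok]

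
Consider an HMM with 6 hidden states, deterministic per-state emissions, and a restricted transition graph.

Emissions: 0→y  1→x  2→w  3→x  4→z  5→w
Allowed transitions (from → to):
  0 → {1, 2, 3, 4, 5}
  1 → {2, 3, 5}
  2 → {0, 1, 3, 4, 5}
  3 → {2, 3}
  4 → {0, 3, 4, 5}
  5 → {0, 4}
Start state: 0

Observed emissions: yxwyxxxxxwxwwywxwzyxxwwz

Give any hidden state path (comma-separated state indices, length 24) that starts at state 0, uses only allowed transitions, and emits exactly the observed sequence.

0,1,2,0,3,3,3,3,3,2,1,2,5,0,2,3,2,4,0,3,3,2,5,4

  0: obs=y cand={0} pick 0 [start]
  1: obs=x cand={1,3} pick 1 [0->1 ok]
  2: obs=w cand={2,5} pick 2 [1->2 ok]
  3: obs=y cand={0} pick 0 [2->0 ok]
  4: obs=x cand={1,3} pick 3 [0->3 ok]
  5: obs=x cand={1,3} pick 3 [3->3 ok]
  6: obs=x cand={1,3} pick 3 [3->3 ok]
  7: obs=x cand={1,3} pick 3 [3->3 ok]
  8: obs=x cand={1,3} pick 3 [3->3 ok]
  9: obs=w cand={2,5} pick 2 [3->2 ok]
  10: obs=x cand={1,3} pick 1 [2->1 ok]
  11: obs=w cand={2,5} pick 2 [1->2 ok]
  12: obs=w cand={2,5} pick 5 [2->5 ok]
  13: obs=y cand={0} pick 0 [5->0 ok]
  14: obs=w cand={2,5} pick 2 [0->2 ok]
  15: obs=x cand={1,3} pick 3 [2->3 ok]
  16: obs=w cand={2,5} pick 2 [3->2 ok]
  17: obs=z cand={4} pick 4 [2->4 ok]
  18: obs=y cand={0} pick 0 [4->0 ok]
  19: obs=x cand={1,3} pick 3 [0->3 ok]
  20: obs=x cand={1,3} pick 3 [3->3 ok]
  21: obs=w cand={2,5} pick 2 [3->2 ok]
  22: obs=w cand={2,5} pick 5 [2->5 ok]
  23: obs=z cand={4} pick 4 [5->4 ok]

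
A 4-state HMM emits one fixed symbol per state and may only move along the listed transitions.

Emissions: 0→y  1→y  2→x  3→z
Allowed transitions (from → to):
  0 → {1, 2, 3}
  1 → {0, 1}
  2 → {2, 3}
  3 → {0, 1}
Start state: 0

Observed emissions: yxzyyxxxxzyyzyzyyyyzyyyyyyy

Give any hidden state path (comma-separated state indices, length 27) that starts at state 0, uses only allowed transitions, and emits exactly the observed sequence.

  pos 0: y in {0,1}, choose 0; start
  pos 1: x in {2}, choose 2; 0->2 ok
  pos 2: z in {3}, choose 3; 2->3 ok
  pos 3: y in {0,1}, choose 1; 3->1 ok
  pos 4: y in {0,1}, choose 0; 1->0 ok
  pos 5: x in {2}, choose 2; 0->2 ok
  pos 6: x in {2}, choose 2; 2->2 ok
  pos 7: x in {2}, choose 2; 2->2 ok
  pos 8: x in {2}, choose 2; 2->2 ok
  pos 9: z in {3}, choose 3; 2->3 ok
  pos 10: y in {0,1}, choose 1; 3->1 ok
  pos 11: y in {0,1}, choose 0; 1->0 ok
  pos 12: z in {3}, choose 3; 0->3 ok
  pos 13: y in {0,1}, choose 0; 3->0 ok
  pos 14: z in {3}, choose 3; 0->3 ok
  pos 15: y in {0,1}, choose 1; 3->1 ok
  pos 16: y in {0,1}, choose 0; 1->0 ok
  pos 17: y in {0,1}, choose 1; 0->1 ok
  pos 18: y in {0,1}, choose 0; 1->0 ok
  pos 19: z in {3}, choose 3; 0->3 ok
  pos 20: y in {0,1}, choose 1; 3->1 ok
  pos 21: y in {0,1}, choose 1; 1->1 ok
  pos 22: y in {0,1}, choose 1; 1->1 ok
  pos 23: y in {0,1}, choose 0; 1->0 ok
  pos 24: y in {0,1}, choose 1; 0->1 ok
  pos 25: y in {0,1}, choose 1; 1->1 ok
  pos 26: y in {0,1}, choose 0; 1->0 ok

0,2,3,1,0,2,2,2,2,3,1,0,3,0,3,1,0,1,0,3,1,1,1,0,1,1,0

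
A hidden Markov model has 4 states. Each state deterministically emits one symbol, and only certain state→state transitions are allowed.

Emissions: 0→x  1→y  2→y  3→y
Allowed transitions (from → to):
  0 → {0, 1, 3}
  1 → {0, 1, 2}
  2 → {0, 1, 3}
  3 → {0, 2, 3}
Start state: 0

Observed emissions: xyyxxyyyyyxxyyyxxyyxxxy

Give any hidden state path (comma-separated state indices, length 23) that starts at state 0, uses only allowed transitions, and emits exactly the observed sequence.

  t0 'x' -> {0}, take 0 (start)
  t1 'y' -> {1,2,3}, take 1 (0->1 ok)
  t2 'y' -> {1,2,3}, take 1 (1->1 ok)
  t3 'x' -> {0}, take 0 (1->0 ok)
  t4 'x' -> {0}, take 0 (0->0 ok)
  t5 'y' -> {1,2,3}, take 3 (0->3 ok)
  t6 'y' -> {1,2,3}, take 2 (3->2 ok)
  t7 'y' -> {1,2,3}, take 3 (2->3 ok)
  t8 'y' -> {1,2,3}, take 3 (3->3 ok)
  t9 'y' -> {1,2,3}, take 2 (3->2 ok)
  t10 'x' -> {0}, take 0 (2->0 ok)
  t11 'x' -> {0}, take 0 (0->0 ok)
  t12 'y' -> {1,2,3}, take 3 (0->3 ok)
  t13 'y' -> {1,2,3}, take 2 (3->2 ok)
  t14 'y' -> {1,2,3}, take 3 (2->3 ok)
  t15 'x' -> {0}, take 0 (3->0 ok)
  t16 'x' -> {0}, take 0 (0->0 ok)
  t17 'y' -> {1,2,3}, take 3 (0->3 ok)
  t18 'y' -> {1,2,3}, take 2 (3->2 ok)
  t19 'x' -> {0}, take 0 (2->0 ok)
  t20 'x' -> {0}, take 0 (0->0 ok)
  t21 'x' -> {0}, take 0 (0->0 ok)
  t22 'y' -> {1,2,3}, take 3 (0->3 ok)

0,1,1,0,0,3,2,3,3,2,0,0,3,2,3,0,0,3,2,0,0,0,3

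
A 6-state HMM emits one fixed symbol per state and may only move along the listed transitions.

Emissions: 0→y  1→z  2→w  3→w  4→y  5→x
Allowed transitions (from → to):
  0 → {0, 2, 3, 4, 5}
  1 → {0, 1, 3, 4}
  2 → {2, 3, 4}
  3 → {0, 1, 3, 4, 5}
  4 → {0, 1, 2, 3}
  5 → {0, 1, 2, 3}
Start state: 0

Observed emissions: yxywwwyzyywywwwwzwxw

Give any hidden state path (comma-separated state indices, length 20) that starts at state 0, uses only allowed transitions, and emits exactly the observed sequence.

0,5,0,2,2,2,4,1,0,4,3,0,2,3,3,3,1,3,5,3

  pos 0: y in {0,4}, choose 0; start
  pos 1: x in {5}, choose 5; 0->5 ok
  pos 2: y in {0,4}, choose 0; 5->0 ok
  pos 3: w in {2,3}, choose 2; 0->2 ok
  pos 4: w in {2,3}, choose 2; 2->2 ok
  pos 5: w in {2,3}, choose 2; 2->2 ok
  pos 6: y in {0,4}, choose 4; 2->4 ok
  pos 7: z in {1}, choose 1; 4->1 ok
  pos 8: y in {0,4}, choose 0; 1->0 ok
  pos 9: y in {0,4}, choose 4; 0->4 ok
  pos 10: w in {2,3}, choose 3; 4->3 ok
  pos 11: y in {0,4}, choose 0; 3->0 ok
  pos 12: w in {2,3}, choose 2; 0->2 ok
  pos 13: w in {2,3}, choose 3; 2->3 ok
  pos 14: w in {2,3}, choose 3; 3->3 ok
  pos 15: w in {2,3}, choose 3; 3->3 ok
  pos 16: z in {1}, choose 1; 3->1 ok
  pos 17: w in {2,3}, choose 3; 1->3 ok
  pos 18: x in {5}, choose 5; 3->5 ok
  pos 19: w in {2,3}, choose 3; 5->3 ok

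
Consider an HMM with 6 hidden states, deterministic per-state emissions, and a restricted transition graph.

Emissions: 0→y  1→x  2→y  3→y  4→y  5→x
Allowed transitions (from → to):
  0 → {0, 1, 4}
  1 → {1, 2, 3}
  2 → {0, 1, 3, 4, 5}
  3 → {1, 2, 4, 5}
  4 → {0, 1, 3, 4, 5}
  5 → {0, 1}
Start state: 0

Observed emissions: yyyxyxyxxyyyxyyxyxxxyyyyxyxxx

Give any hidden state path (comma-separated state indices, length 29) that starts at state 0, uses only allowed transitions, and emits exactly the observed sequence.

0,4,4,5,0,1,2,1,1,3,4,4,5,0,4,5,0,1,1,1,2,4,0,0,1,2,5,1,1

  t0 'y' -> {0,2,3,4}, take 0 (start)
  t1 'y' -> {0,2,3,4}, take 4 (0->4 ok)
  t2 'y' -> {0,2,3,4}, take 4 (4->4 ok)
  t3 'x' -> {1,5}, take 5 (4->5 ok)
  t4 'y' -> {0,2,3,4}, take 0 (5->0 ok)
  t5 'x' -> {1,5}, take 1 (0->1 ok)
  t6 'y' -> {0,2,3,4}, take 2 (1->2 ok)
  t7 'x' -> {1,5}, take 1 (2->1 ok)
  t8 'x' -> {1,5}, take 1 (1->1 ok)
  t9 'y' -> {0,2,3,4}, take 3 (1->3 ok)
  t10 'y' -> {0,2,3,4}, take 4 (3->4 ok)
  t11 'y' -> {0,2,3,4}, take 4 (4->4 ok)
  t12 'x' -> {1,5}, take 5 (4->5 ok)
  t13 'y' -> {0,2,3,4}, take 0 (5->0 ok)
  t14 'y' -> {0,2,3,4}, take 4 (0->4 ok)
  t15 'x' -> {1,5}, take 5 (4->5 ok)
  t16 'y' -> {0,2,3,4}, take 0 (5->0 ok)
  t17 'x' -> {1,5}, take 1 (0->1 ok)
  t18 'x' -> {1,5}, take 1 (1->1 ok)
  t19 'x' -> {1,5}, take 1 (1->1 ok)
  t20 'y' -> {0,2,3,4}, take 2 (1->2 ok)
  t21 'y' -> {0,2,3,4}, take 4 (2->4 ok)
  t22 'y' -> {0,2,3,4}, take 0 (4->0 ok)
  t23 'y' -> {0,2,3,4}, take 0 (0->0 ok)
  t24 'x' -> {1,5}, take 1 (0->1 ok)
  t25 'y' -> {0,2,3,4}, take 2 (1->2 ok)
  t26 'x' -> {1,5}, take 5 (2->5 ok)
  t27 'x' -> {1,5}, take 1 (5->1 ok)
  t28 'x' -> {1,5}, take 1 (1->1 ok)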